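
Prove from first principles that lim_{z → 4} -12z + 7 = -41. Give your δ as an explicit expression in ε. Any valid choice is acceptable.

δ = ε/12

Fix ε > 0. We need δ > 0 so that 0 < |z − 4| < δ implies |(-12z + 7) + 41| < ε.
|(-12z + 7) + 41| = |-12z + 48| = 12|z − 4|.
So 12|z − 4| < ε exactly when |z − 4| < ε/12.
Take δ = ε/12. If 0 < |z − 4| < δ then |(-12z + 7) + 41| = 12|z − 4| < 12·(ε/12) = ε.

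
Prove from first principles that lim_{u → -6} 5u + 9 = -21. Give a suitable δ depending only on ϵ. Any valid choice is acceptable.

δ = ϵ/5

Suppose ϵ > 0. We need δ > 0 so that 0 < |u + 6| < δ implies |(5u + 9) + 21| < ϵ.
Since (5u + 9) + 21 = 5(u + 6), we have |(5u + 9) + 21| = 5|u + 6|.
So 5|u + 6| < ϵ exactly when |u + 6| < ϵ/5.
Choosing δ = ϵ/5 gives |(5u + 9) + 21| = 5|u + 6| < ϵ whenever |u + 6| < δ.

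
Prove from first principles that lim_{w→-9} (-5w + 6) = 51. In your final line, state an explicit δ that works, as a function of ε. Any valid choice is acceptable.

δ = ε/5

Suppose ε > 0. We need δ > 0 so that 0 < |w + 9| < δ implies |(-5w + 6) − 51| < ε.
|(-5w + 6) − 51| = |-5w - 45| = 5|w + 9|.
Thus it suffices that |w + 9| < ε/5.
Choosing δ = ε/5 gives |(-5w + 6) − 51| = 5|w + 9| < ε whenever |w + 9| < δ.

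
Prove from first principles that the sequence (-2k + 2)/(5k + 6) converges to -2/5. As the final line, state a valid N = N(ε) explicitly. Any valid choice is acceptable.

Let ε > 0. For k ≥ 1, |(-2k + 2)/(5k + 6) + 2/5| = |22|/(5(5k + 6)) = 22/(5(5k + 6)).
Since 5k + 6 ≥ 5k for k ≥ 1, this is ≤ 22/(5·5k) = (22/25)/k.
So |(-2k + 2)/(5k + 6) + 2/5| < ε whenever k > (22/25)/ε.
Take N = (22/25)/ε. If k > N then |(-2k + 2)/(5k + 6) + 2/5| ≤ (22/25)/k < ε.

N = (22/25)/ε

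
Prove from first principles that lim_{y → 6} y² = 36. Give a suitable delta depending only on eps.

Let eps > 0. We seek delta > 0 with 0 < |y − 6| < delta ⇒ |y² − 36| < eps.
Factor: y² − 36 = (y − 6)(y + 6), so |y² − 36| = |y − 6|·|y + 6|.
Restrict delta ≤ 1. Then |y − 6| < 1 gives |y| < 7, so by the triangle inequality |y + 6| ≤ 7 + 6 = 13.
Hence |y² − 36| ≤ 13|y − 6|, which is < eps once |y − 6| < eps/13.
Take delta = min(1, eps/13). If 0 < |y − 6| < delta then both bounds hold and |y² − 36| ≤ 13|y − 6| < 13·(eps/13) = eps.

delta = min(1, eps/13)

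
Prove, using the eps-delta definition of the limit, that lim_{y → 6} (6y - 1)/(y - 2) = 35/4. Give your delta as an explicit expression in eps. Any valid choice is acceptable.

delta = min(2, (8/11)eps)

Fix eps > 0. We want delta > 0 with 0 < |y − 6| < delta ⇒ |(6y - 1)/(y - 2) − (35/4)| < eps.
Combining over a common denominator, (6y - 1)/(y - 2) − (35/4) = [(6y - 1)·4 − 35·(y - 2)] / [4·(y - 2)] = -11(y − 6) / (4(y - 2)).
So |(6y - 1)/(y - 2) − (35/4)| = 11|y − 6| / (4·|y − 2|).
Restrict delta ≤ 2. Then |y − 6| < 2 gives |y − 2| = |(y − 6) + 4| ≥ 4 − 2 = 2.
Hence |(6y - 1)/(y - 2) − (35/4)| < 11|y − 6|/(4·2) = (11/8)|y − 6|, which is < eps once |y − 6| < (8/11)eps.
Take delta = min(2, (8/11)eps). Then 0 < |y − 6| < delta forces both bounds, so |(6y - 1)/(y - 2) − (35/4)| < eps.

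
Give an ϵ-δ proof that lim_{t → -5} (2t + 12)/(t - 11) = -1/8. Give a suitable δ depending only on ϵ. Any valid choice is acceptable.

Let ϵ > 0. We want δ > 0 with 0 < |t + 5| < δ ⇒ |(2t + 12)/(t - 11) + 1/8| < ϵ.
Combining over a common denominator, (2t + 12)/(t - 11) + 1/8 = [(2t + 12)·(-16) − 2·(t - 11)] / [(-16)·(t - 11)] = -34(t + 5) / ((-16)(t - 11)).
So |(2t + 12)/(t - 11) + 1/8| = 34|t + 5| / (16·|t − 11|).
Require δ ≤ 8, so |t − 11| ≥ |-16| − |t + 5| > 16 − 8 = 8.
Hence |(2t + 12)/(t - 11) + 1/8| < 34|t + 5|/(16·8) = (17/64)|t + 5|, which is < ϵ once |t + 5| < (64/17)ϵ.
Take δ = min(8, (64/17)ϵ). Then 0 < |t + 5| < δ forces both bounds, so |(2t + 12)/(t - 11) + 1/8| < ϵ.

δ = min(8, (64/17)ϵ)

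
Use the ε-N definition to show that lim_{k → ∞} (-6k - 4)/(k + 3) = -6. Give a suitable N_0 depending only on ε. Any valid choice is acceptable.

N_0 = 14/ε

Let ε > 0 be given. For k ≥ 1, |(-6k - 4)/(k + 3) + 6| = |14|/((k + 3)) = 14/((k + 3)).
Since k + 3 ≥ k for k ≥ 1, this is ≤ 14/(k) = 14/k.
So |(-6k - 4)/(k + 3) + 6| < ε whenever k > 14/ε.
Take N_0 = 14/ε. If k > N_0 then |(-6k - 4)/(k + 3) + 6| ≤ 14/k < ε.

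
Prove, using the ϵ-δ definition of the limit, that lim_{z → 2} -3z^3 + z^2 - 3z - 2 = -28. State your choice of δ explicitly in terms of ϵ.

Let ϵ > 0 be given. We want δ > 0 such that 0 < |z − 2| < δ implies |(-3z^3 + z^2 - 3z - 2) + 28| < ϵ.
(-3z^3 + z^2 - 3z - 2) + 28 = -3z^3 + z^2 - 3z + 26 = (z − 2)(-3z^2 - 5z - 13).
So |(-3z^3 + z^2 - 3z - 2) + 28| = |z − 2|·|-3z^2 - 5z - 13|.
Assume first that |z − 2| < 1, so |z| < 3. Then |-3z^2 - 5z - 13| ≤ 3·3^2 + 5·3 + 13 = 55.
Hence |(-3z^3 + z^2 - 3z - 2) + 28| ≤ 55|z − 2| < ϵ provided |z − 2| < ϵ/55.
Choosing δ = min(1, ϵ/55) ensures both conditions, hence |(-3z^3 + z^2 - 3z - 2) + 28| < ϵ.

δ = min(1, ϵ/55)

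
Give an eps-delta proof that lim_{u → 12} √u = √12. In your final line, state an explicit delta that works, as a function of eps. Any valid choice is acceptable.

Let eps > 0. We want delta > 0 such that 0 < |u − 12| < delta implies |√u − √12| < eps.
Multiplying by the conjugate, |√u − √12| = |u − 12|/(√u + √12).
Restrict delta ≤ 12 so that |u − 12| < 12 forces u > 0, and then √u + √12 > √12.
Hence |√u − √12| < |u − 12|/√12, which is < eps once |u − 12| < √12·eps.
Take delta = min(12, √12·eps). If 0 < |u − 12| < delta then u > 0 and |√u − √12| < |u − 12|/√12 < eps.

delta = min(12, √12·eps)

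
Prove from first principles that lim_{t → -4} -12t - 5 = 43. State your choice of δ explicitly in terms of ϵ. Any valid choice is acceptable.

δ = ϵ/12

Fix ϵ > 0. We need δ > 0 so that 0 < |t + 4| < δ implies |(-12t - 5) − 43| < ϵ.
|(-12t - 5) − 43| = |-12t - 48| = 12|t + 4|.
So 12|t + 4| < ϵ exactly when |t + 4| < ϵ/12.
Take δ = ϵ/12. If 0 < |t + 4| < δ then |(-12t - 5) − 43| = 12|t + 4| < 12·(ϵ/12) = ϵ.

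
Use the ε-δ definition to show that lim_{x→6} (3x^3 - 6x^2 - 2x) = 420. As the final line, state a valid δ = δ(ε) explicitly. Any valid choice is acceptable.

δ = min(2, ε/358)

Let ε > 0. We want δ > 0 such that 0 < |x − 6| < δ implies |(3x^3 - 6x^2 - 2x) − 420| < ε.
(3x^3 - 6x^2 - 2x) − 420 = 3x^3 - 6x^2 - 2x - 420 = (x − 6)(3x^2 + 12x + 70).
So |(3x^3 - 6x^2 - 2x) − 420| = |x − 6|·|3x^2 + 12x + 70|.
Assume first that |x − 6| < 2, so |x| < 8. Then |3x^2 + 12x + 70| ≤ 3·8^2 + 12·8 + 70 = 358.
Hence |(3x^3 - 6x^2 - 2x) − 420| ≤ 358|x − 6| < ε provided |x − 6| < ε/358.
Choosing δ = min(2, ε/358) ensures both conditions, hence |(3x^3 - 6x^2 - 2x) − 420| < ε.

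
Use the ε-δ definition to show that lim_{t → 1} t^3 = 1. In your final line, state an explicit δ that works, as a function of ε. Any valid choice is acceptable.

Fix ε > 0. We seek δ > 0 with 0 < |t − 1| < δ ⇒ |t^3 − 1| < ε.
Factor: t^3 − 1 = (t − 1)(t^2 + t + 1), so |t^3 − 1| = |t − 1|·|t^2 + t + 1|.
Restrict δ ≤ 1. Then |t − 1| < 1 gives |t| < 2, so by the triangle inequality |t^2 + t + 1| ≤ 2^2 + 2 + 1 = 7.
Hence |t^3 − 1| ≤ 7|t − 1|, which is < ε once |t − 1| < ε/7.
Take δ = min(1, ε/7). If 0 < |t − 1| < δ then both bounds hold and |t^3 − 1| ≤ 7|t − 1| < 7·(ε/7) = ε.

δ = min(1, ε/7)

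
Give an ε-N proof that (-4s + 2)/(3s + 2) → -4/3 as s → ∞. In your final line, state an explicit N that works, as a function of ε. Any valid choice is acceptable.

N = (14/9)/ε

Suppose ε > 0. We seek N > 0 such that s > N implies |(-4s + 2)/(3s + 2) + 4/3| < ε.
(-4s + 2)/(3s + 2) + 4/3 = (3(-4s + 2) − (-4)(3s + 2)) / (3(3s + 2)) = 14/(3(3s + 2)).
For s > 0 we have 3s + 2 > 3s, so |(-4s + 2)/(3s + 2) + 4/3| = 14/(3(3s + 2)) < 14/(3·3s) = (14/9)/s.
Thus |(-4s + 2)/(3s + 2) + 4/3| < ε whenever s > (14/9)/ε.
Take N = (14/9)/ε. If s > N then |(-4s + 2)/(3s + 2) + 4/3| < (14/9)/s < ε.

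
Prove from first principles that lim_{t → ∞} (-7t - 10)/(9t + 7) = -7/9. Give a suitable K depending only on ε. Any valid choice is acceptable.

K = (41/81)/ε

Suppose ε > 0. We seek K > 0 such that t > K implies |(-7t - 10)/(9t + 7) + 7/9| < ε.
(-7t - 10)/(9t + 7) + 7/9 = (9(-7t - 10) − (-7)(9t + 7)) / (9(9t + 7)) = -41/(9(9t + 7)).
For t > 0 we have 9t + 7 > 9t, so |(-7t - 10)/(9t + 7) + 7/9| = 41/(9(9t + 7)) < 41/(9·9t) = (41/81)/t.
Thus |(-7t - 10)/(9t + 7) + 7/9| < ε whenever t > (41/81)/ε.
Take K = (41/81)/ε. If t > K then |(-7t - 10)/(9t + 7) + 7/9| < (41/81)/t < ε.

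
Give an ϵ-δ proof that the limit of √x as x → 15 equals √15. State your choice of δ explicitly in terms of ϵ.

δ = min(15, √15·ϵ)

Let ϵ > 0. We want δ > 0 such that 0 < |x − 15| < δ implies |√x − √15| < ϵ.
Multiplying by the conjugate, |√x − √15| = |x − 15|/(√x + √15).
Restrict δ ≤ 15 so that |x − 15| < 15 forces x > 0, and then √x + √15 > √15.
Hence |√x − √15| < |x − 15|/√15, which is < ϵ once |x − 15| < √15·ϵ.
Take δ = min(15, √15·ϵ). If 0 < |x − 15| < δ then x > 0 and |√x − √15| < |x − 15|/√15 < ϵ.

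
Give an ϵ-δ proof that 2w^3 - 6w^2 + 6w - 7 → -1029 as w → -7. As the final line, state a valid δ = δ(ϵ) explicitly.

Let ϵ > 0 be given. We want δ > 0 such that 0 < |w + 7| < δ implies |(2w^3 - 6w^2 + 6w - 7) + 1029| < ϵ.
(2w^3 - 6w^2 + 6w - 7) + 1029 = 2w^3 - 6w^2 + 6w + 1022 = (w + 7)(2w^2 - 20w + 146).
So |(2w^3 - 6w^2 + 6w - 7) + 1029| = |w + 7|·|2w^2 - 20w + 146|.
Assume first that |w + 7| < 2, so |w| < 9. Then |2w^2 - 20w + 146| ≤ 2·9^2 + 20·9 + 146 = 488.
Hence |(2w^3 - 6w^2 + 6w - 7) + 1029| ≤ 488|w + 7| < ϵ provided |w + 7| < ϵ/488.
Take δ = min(2, ϵ/488). Then 0 < |w + 7| < δ gives both |w + 7| < 2 and |w + 7| < ϵ/488, so |(2w^3 - 6w^2 + 6w - 7) + 1029| < ϵ.

δ = min(2, ϵ/488)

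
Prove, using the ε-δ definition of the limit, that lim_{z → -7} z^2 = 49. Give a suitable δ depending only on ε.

δ = min(2, ε/16)

Fix ε > 0. We seek δ > 0 with 0 < |z + 7| < δ ⇒ |z^2 − 49| < ε.
Factor: z^2 − 49 = (z + 7)(z - 7), so |z^2 − 49| = |z + 7|·|z - 7|.
Impose δ ≤ 2 so that |z| < 9; then |z - 7| ≤ 16.
Hence |z^2 − 49| ≤ 16|z + 7|, which is < ε once |z + 7| < ε/16.
Take δ = min(2, ε/16). If 0 < |z + 7| < δ then both bounds hold and |z^2 − 49| ≤ 16|z + 7| < 16·(ε/16) = ε.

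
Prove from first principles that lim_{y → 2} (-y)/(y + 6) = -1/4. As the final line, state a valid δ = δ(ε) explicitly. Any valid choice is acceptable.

Fix ε > 0. We want δ > 0 with 0 < |y − 2| < δ ⇒ |(-y)/(y + 6) + 1/4| < ε.
Combining over a common denominator, (-y)/(y + 6) + 1/4 = [(-y)·8 − (-2)·(y + 6)] / [8·(y + 6)] = -6(y − 2) / (8(y + 6)).
So |(-y)/(y + 6) + 1/4| = 6|y − 2| / (8·|y + 6|).
Require δ ≤ 4, so |y + 6| ≥ |8| − |y − 2| > 8 − 4 = 4.
Hence |(-y)/(y + 6) + 1/4| < 6|y − 2|/(8·4) = (3/16)|y − 2|, which is < ε once |y − 2| < (16/3)ε.
Take δ = min(4, (16/3)ε). Then 0 < |y − 2| < δ forces both bounds, so |(-y)/(y + 6) + 1/4| < ε.

δ = min(4, (16/3)ε)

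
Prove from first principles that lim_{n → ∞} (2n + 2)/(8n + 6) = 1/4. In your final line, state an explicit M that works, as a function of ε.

M = (1/16)/ε

Fix ε > 0. For n ≥ 1, |(2n + 2)/(8n + 6) − (1/4)| = |4|/(8(8n + 6)) = 4/(8(8n + 6)).
Since 8n + 6 ≥ 8n for n ≥ 1, this is ≤ 4/(8·8n) = (1/16)/n.
So |(2n + 2)/(8n + 6) − (1/4)| < ε whenever n > (1/16)/ε.
Take M = (1/16)/ε. If n > M then |(2n + 2)/(8n + 6) − (1/4)| ≤ (1/16)/n < ε.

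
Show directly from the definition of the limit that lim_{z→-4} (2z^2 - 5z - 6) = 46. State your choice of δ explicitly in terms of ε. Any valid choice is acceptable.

δ = min(1, ε/23)

Let ε > 0. We want δ > 0 such that 0 < |z + 4| < δ implies |(2z^2 - 5z - 6) − 46| < ε.
(2z^2 - 5z - 6) − 46 = 2z^2 - 5z - 52 = (z + 4)(2z - 13).
So |(2z^2 - 5z - 6) − 46| = |z + 4|·|2z - 13|.
Require δ ≤ 1. Then |z + 4| < 1 gives |z| < 5, and by the triangle inequality |2z - 13| ≤ 2·5 + 13 = 23.
Hence |(2z^2 - 5z - 6) − 46| ≤ 23|z + 4| < ε provided |z + 4| < ε/23.
Choosing δ = min(1, ε/23) ensures both conditions, hence |(2z^2 - 5z - 6) − 46| < ε.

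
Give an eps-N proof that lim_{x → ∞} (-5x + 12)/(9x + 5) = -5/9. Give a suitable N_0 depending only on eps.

N_0 = (133/81)/eps

Suppose eps > 0. We seek N_0 > 0 such that x > N_0 implies |(-5x + 12)/(9x + 5) + 5/9| < eps.
(-5x + 12)/(9x + 5) + 5/9 = (9(-5x + 12) − (-5)(9x + 5)) / (9(9x + 5)) = 133/(9(9x + 5)).
For x > 0 we have 9x + 5 > 9x, so |(-5x + 12)/(9x + 5) + 5/9| = 133/(9(9x + 5)) < 133/(9·9x) = (133/81)/x.
Thus |(-5x + 12)/(9x + 5) + 5/9| < eps whenever x > (133/81)/eps.
Take N_0 = (133/81)/eps. If x > N_0 then |(-5x + 12)/(9x + 5) + 5/9| < (133/81)/x < eps.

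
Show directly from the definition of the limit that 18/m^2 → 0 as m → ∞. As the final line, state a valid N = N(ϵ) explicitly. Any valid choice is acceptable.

Let ϵ > 0 be given. For m ≥ 1, |18/m^2 − 0| = 18/m^2.
18/m^2 < ϵ ⇔ m^2 > 18/ϵ ⇔ m > (18/ϵ)^{1/2}.
Take N = (18/ϵ)^{1/2}. Then m > N implies 18/m^2 < ϵ.

N = (18/ϵ)^{1/2}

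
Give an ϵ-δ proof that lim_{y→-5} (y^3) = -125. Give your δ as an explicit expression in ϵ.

Suppose ϵ > 0. We seek δ > 0 with 0 < |y + 5| < δ ⇒ |y^3 + 125| < ϵ.
Factor: y^3 + 125 = (y + 5)(y^2 - 5y + 25), so |y^3 + 125| = |y + 5|·|y^2 - 5y + 25|.
Impose δ ≤ 2 so that |y| < 7; then |y^2 - 5y + 25| ≤ 109.
Hence |y^3 + 125| ≤ 109|y + 5|, which is < ϵ once |y + 5| < ϵ/109.
Take δ = min(2, ϵ/109). If 0 < |y + 5| < δ then both bounds hold and |y^3 + 125| ≤ 109|y + 5| < 109·(ϵ/109) = ϵ.

δ = min(2, ϵ/109)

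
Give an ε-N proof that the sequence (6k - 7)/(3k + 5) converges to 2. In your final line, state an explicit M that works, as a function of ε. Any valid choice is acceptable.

Suppose ε > 0. For k ≥ 1, |(6k - 7)/(3k + 5) − 2| = |-51|/(3(3k + 5)) = 51/(3(3k + 5)).
Since 3k + 5 ≥ 3k for k ≥ 1, this is ≤ 51/(3·3k) = (17/3)/k.
So |(6k - 7)/(3k + 5) − 2| < ε whenever k > (17/3)/ε.
Take M = (17/3)/ε. If k > M then |(6k - 7)/(3k + 5) − 2| ≤ (17/3)/k < ε.

M = (17/3)/ε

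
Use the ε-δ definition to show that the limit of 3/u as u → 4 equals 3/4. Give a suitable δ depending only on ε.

δ = min(2, (8/3)ε)

Let ε > 0 be given. We seek δ > 0 such that 0 < |u − 4| < δ implies |3/u − (3/4)| < ε.
|3/u − (3/4)| = 3·|4 − u|/(4·|u|) = 3|u − 4|/(4|u|).
Restrict δ ≤ 2. Then |u − 4| < 2 gives |u| > 2, so 4|u| > 8.
Then |3/u − (3/4)| < 3|u − 4|/8, which is < ε when |u − 4| < (8/3)ε.
Take δ = min(2, (8/3)ε). Then 0 < |u − 4| < δ gives both |u − 4| < 2 and |u − 4| < (8/3)ε, so |3/u − (3/4)| < ε.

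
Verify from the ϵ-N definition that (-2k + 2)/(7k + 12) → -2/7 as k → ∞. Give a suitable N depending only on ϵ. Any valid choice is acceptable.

Let ϵ > 0 be given. For k ≥ 1, |(-2k + 2)/(7k + 12) + 2/7| = |38|/(7(7k + 12)) = 38/(7(7k + 12)).
Since 7k + 12 ≥ 7k for k ≥ 1, this is ≤ 38/(7·7k) = (38/49)/k.
So |(-2k + 2)/(7k + 12) + 2/7| < ϵ whenever k > (38/49)/ϵ.
Take N = (38/49)/ϵ. If k > N then |(-2k + 2)/(7k + 12) + 2/7| ≤ (38/49)/k < ϵ.

N = (38/49)/ϵ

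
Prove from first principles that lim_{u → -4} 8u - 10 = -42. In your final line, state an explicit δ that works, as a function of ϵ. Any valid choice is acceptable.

δ = ϵ/8

Let ϵ > 0. We need δ > 0 so that 0 < |u + 4| < δ implies |(8u - 10) + 42| < ϵ.
Since (8u - 10) + 42 = 8(u + 4), we have |(8u - 10) + 42| = 8|u + 4|.
Thus it suffices that |u + 4| < ϵ/8.
Take δ = ϵ/8. If 0 < |u + 4| < δ then |(8u - 10) + 42| = 8|u + 4| < 8·(ϵ/8) = ϵ.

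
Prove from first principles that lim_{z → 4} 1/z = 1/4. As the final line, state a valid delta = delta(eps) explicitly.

delta = min(2, 8eps)

Fix eps > 0. We seek delta > 0 such that 0 < |z − 4| < delta implies |1/z − (1/4)| < eps.
|1/z − (1/4)| = |4 − z|/(4·|z|) = |z − 4|/(4|z|).
Restrict delta ≤ 2. Then |z − 4| < 2 gives |z| > 2, so 4|z| > 8.
Then |1/z − (1/4)| < |z − 4|/8, which is < eps when |z − 4| < 8eps.
Take delta = min(2, 8eps). Then 0 < |z − 4| < delta gives both |z − 4| < 2 and |z − 4| < 8eps, so |1/z − (1/4)| < eps.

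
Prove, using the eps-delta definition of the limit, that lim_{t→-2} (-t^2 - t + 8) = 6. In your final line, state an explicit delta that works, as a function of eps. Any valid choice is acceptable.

Let eps > 0. We want delta > 0 such that 0 < |t + 2| < delta implies |(-t^2 - t + 8) − 6| < eps.
(-t^2 - t + 8) − 6 = -t^2 - t + 2 = (t + 2)(-t + 1).
So |(-t^2 - t + 8) − 6| = |t + 2|·|-t + 1|.
Require delta ≤ 2. Then |t + 2| < 2 gives |t| < 4, and by the triangle inequality |-t + 1| ≤ 4 + 1 = 5.
Hence |(-t^2 - t + 8) − 6| ≤ 5|t + 2| < eps provided |t + 2| < eps/5.
Choosing delta = min(2, eps/5) ensures both conditions, hence |(-t^2 - t + 8) − 6| < eps.

delta = min(2, eps/5)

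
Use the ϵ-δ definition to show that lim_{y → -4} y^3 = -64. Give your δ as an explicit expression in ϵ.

Fix ϵ > 0. We seek δ > 0 with 0 < |y + 4| < δ ⇒ |y^3 + 64| < ϵ.
Factor: y^3 + 64 = (y + 4)(y^2 - 4y + 16), so |y^3 + 64| = |y + 4|·|y^2 - 4y + 16|.
Impose δ ≤ 2 so that |y| < 6; then |y^2 - 4y + 16| ≤ 76.
Hence |y^3 + 64| ≤ 76|y + 4|, which is < ϵ once |y + 4| < ϵ/76.
Take δ = min(2, ϵ/76). If 0 < |y + 4| < δ then both bounds hold and |y^3 + 64| ≤ 76|y + 4| < 76·(ϵ/76) = ϵ.

δ = min(2, ϵ/76)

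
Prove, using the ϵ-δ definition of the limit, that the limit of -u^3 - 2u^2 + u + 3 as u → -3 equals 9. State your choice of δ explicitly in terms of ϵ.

Suppose ϵ > 0. We want δ > 0 such that 0 < |u + 3| < δ implies |(-u^3 - 2u^2 + u + 3) − 9| < ϵ.
(-u^3 - 2u^2 + u + 3) − 9 = -u^3 - 2u^2 + u - 6 = (u + 3)(-u^2 + u - 2).
So |(-u^3 - 2u^2 + u + 3) − 9| = |u + 3|·|-u^2 + u - 2|.
Assume first that |u + 3| < 2, so |u| < 5. Then |-u^2 + u - 2| ≤ 5^2 + 5 + 2 = 32.
Hence |(-u^3 - 2u^2 + u + 3) − 9| ≤ 32|u + 3| < ϵ provided |u + 3| < ϵ/32.
Take δ = min(2, ϵ/32). Then 0 < |u + 3| < δ gives both |u + 3| < 2 and |u + 3| < ϵ/32, so |(-u^3 - 2u^2 + u + 3) − 9| < ϵ.

δ = min(2, ϵ/32)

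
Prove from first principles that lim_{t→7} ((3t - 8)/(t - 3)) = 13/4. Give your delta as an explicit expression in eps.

delta = min(2, 8eps)

Let eps > 0. We want delta > 0 with 0 < |t − 7| < delta ⇒ |(3t - 8)/(t - 3) − (13/4)| < eps.
Combining over a common denominator, (3t - 8)/(t - 3) − (13/4) = [(3t - 8)·4 − 13·(t - 3)] / [4·(t - 3)] = -1(t − 7) / (4(t - 3)).
So |(3t - 8)/(t - 3) − (13/4)| = |t − 7| / (4·|t − 3|).
Require delta ≤ 2, so |t − 3| ≥ |4| − |t − 7| > 4 − 2 = 2.
Hence |(3t - 8)/(t - 3) − (13/4)| < |t − 7|/(4·2) = (1/8)|t − 7|, which is < eps once |t − 7| < 8eps.
Take delta = min(2, 8eps). Then 0 < |t − 7| < delta forces both bounds, so |(3t - 8)/(t - 3) − (13/4)| < eps.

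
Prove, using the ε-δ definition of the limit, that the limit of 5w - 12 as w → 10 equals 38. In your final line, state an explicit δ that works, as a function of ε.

Let ε > 0 be given. We need δ > 0 so that 0 < |w − 10| < δ implies |(5w - 12) − 38| < ε.
|(5w - 12) − 38| = |5w - 50| = 5|w − 10|.
Thus it suffices that |w − 10| < ε/5.
Choosing δ = ε/5 gives |(5w - 12) − 38| = 5|w − 10| < ε whenever |w − 10| < δ.

δ = ε/5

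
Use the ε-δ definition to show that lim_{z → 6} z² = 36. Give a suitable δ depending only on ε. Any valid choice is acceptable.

δ = min(2, ε/14)

Suppose ε > 0. We seek δ > 0 with 0 < |z − 6| < δ ⇒ |z² − 36| < ε.
Factor: z² − 36 = (z − 6)(z + 6), so |z² − 36| = |z − 6|·|z + 6|.
Impose δ ≤ 2 so that |z| < 8; then |z + 6| ≤ 14.
Hence |z² − 36| ≤ 14|z − 6|, which is < ε once |z − 6| < ε/14.
Take δ = min(2, ε/14). If 0 < |z − 6| < δ then both bounds hold and |z² − 36| ≤ 14|z − 6| < 14·(ε/14) = ε.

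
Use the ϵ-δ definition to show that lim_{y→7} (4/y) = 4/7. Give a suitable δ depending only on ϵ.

δ = min(7/2, (49/8)ϵ)

Let ϵ > 0. We seek δ > 0 such that 0 < |y − 7| < δ implies |4/y − (4/7)| < ϵ.
|4/y − (4/7)| = 4·|7 − y|/(7·|y|) = 4|y − 7|/(7|y|).
Restrict δ ≤ 7/2. Then |y − 7| < 7/2 gives |y| > 7/2, so 7|y| > 49/2.
Then |4/y − (4/7)| < 4|y − 7|/(49/2), which is < ϵ when |y − 7| < (49/8)ϵ.
Take δ = min(7/2, (49/8)ϵ). Then 0 < |y − 7| < δ gives both |y − 7| < 7/2 and |y − 7| < (49/8)ϵ, so |4/y − (4/7)| < ϵ.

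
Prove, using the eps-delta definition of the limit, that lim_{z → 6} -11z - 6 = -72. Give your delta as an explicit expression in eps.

delta = eps/11

Let eps > 0 be given. We need delta > 0 so that 0 < |z − 6| < delta implies |(-11z - 6) + 72| < eps.
Since (-11z - 6) + 72 = -11(z − 6), we have |(-11z - 6) + 72| = 11|z − 6|.
Thus it suffices that |z − 6| < eps/11.
Take delta = eps/11. If 0 < |z − 6| < delta then |(-11z - 6) + 72| = 11|z − 6| < 11·(eps/11) = eps.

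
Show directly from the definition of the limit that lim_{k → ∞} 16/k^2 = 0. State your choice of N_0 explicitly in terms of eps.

N_0 = (16/eps)^{1/2}

Let eps > 0. For k ≥ 1, |16/k^2 − 0| = 16/k^2.
16/k^2 < eps ⇔ k^2 > 16/eps ⇔ k > (16/eps)^{1/2}.
Take N_0 = (16/eps)^{1/2}. Then k > N_0 implies 16/k^2 < eps.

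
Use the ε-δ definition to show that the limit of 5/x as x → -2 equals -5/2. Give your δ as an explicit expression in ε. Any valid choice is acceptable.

Suppose ε > 0. We seek δ > 0 such that 0 < |x + 2| < δ implies |5/x + 5/2| < ε.
|5/x + 5/2| = 5·|-2 − x|/(2·|x|) = 5|x + 2|/(2|x|).
Restrict δ ≤ 1. Then |x + 2| < 1 gives |x| > 1, so 2|x| > 2.
Then |5/x + 5/2| < 5|x + 2|/2, which is < ε when |x + 2| < (2/5)ε.
Take δ = min(1, (2/5)ε). Then 0 < |x + 2| < δ gives both |x + 2| < 1 and |x + 2| < (2/5)ε, so |5/x + 5/2| < ε.

δ = min(1, (2/5)ε)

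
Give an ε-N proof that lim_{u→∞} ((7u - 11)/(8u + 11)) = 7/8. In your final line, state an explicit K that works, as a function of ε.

K = (165/64)/ε

Suppose ε > 0. We seek K > 0 such that u > K implies |(7u - 11)/(8u + 11) − (7/8)| < ε.
(7u - 11)/(8u + 11) − (7/8) = (8(7u - 11) − 7(8u + 11)) / (8(8u + 11)) = -165/(8(8u + 11)).
For u > 0 we have 8u + 11 > 8u, so |(7u - 11)/(8u + 11) − (7/8)| = 165/(8(8u + 11)) < 165/(8·8u) = (165/64)/u.
Thus |(7u - 11)/(8u + 11) − (7/8)| < ε whenever u > (165/64)/ε.
Take K = (165/64)/ε. If u > K then |(7u - 11)/(8u + 11) − (7/8)| < (165/64)/u < ε.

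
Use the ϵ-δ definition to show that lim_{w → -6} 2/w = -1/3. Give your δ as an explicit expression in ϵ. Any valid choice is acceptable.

Let ϵ > 0. We seek δ > 0 such that 0 < |w + 6| < δ implies |2/w + 1/3| < ϵ.
|2/w + 1/3| = 2·|-6 − w|/(6·|w|) = 2|w + 6|/(6|w|).
Require δ ≤ 3 so that |w| > 6 − 3 = 3, hence 6|w| > 18.
Then |2/w + 1/3| < 2|w + 6|/18, which is < ϵ when |w + 6| < 9ϵ.
Take δ = min(3, 9ϵ). Then 0 < |w + 6| < δ gives both |w + 6| < 3 and |w + 6| < 9ϵ, so |2/w + 1/3| < ϵ.

δ = min(3, 9ϵ)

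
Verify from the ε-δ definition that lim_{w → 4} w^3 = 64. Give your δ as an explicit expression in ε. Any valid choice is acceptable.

Suppose ε > 0. We seek δ > 0 with 0 < |w − 4| < δ ⇒ |w^3 − 64| < ε.
Factor: w^3 − 64 = (w − 4)(w^2 + 4w + 16), so |w^3 − 64| = |w − 4|·|w^2 + 4w + 16|.
Impose δ ≤ 1 so that |w| < 5; then |w^2 + 4w + 16| ≤ 61.
Hence |w^3 − 64| ≤ 61|w − 4|, which is < ε once |w − 4| < ε/61.
Take δ = min(1, ε/61). If 0 < |w − 4| < δ then both bounds hold and |w^3 − 64| ≤ 61|w − 4| < 61·(ε/61) = ε.

δ = min(1, ε/61)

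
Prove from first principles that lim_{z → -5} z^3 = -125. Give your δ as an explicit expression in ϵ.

δ = min(2, ϵ/109)

Let ϵ > 0. We seek δ > 0 with 0 < |z + 5| < δ ⇒ |z^3 + 125| < ϵ.
Factor: z^3 + 125 = (z + 5)(z^2 - 5z + 25), so |z^3 + 125| = |z + 5|·|z^2 - 5z + 25|.
Impose δ ≤ 2 so that |z| < 7; then |z^2 - 5z + 25| ≤ 109.
Hence |z^3 + 125| ≤ 109|z + 5|, which is < ϵ once |z + 5| < ϵ/109.
Take δ = min(2, ϵ/109). If 0 < |z + 5| < δ then both bounds hold and |z^3 + 125| ≤ 109|z + 5| < 109·(ϵ/109) = ϵ.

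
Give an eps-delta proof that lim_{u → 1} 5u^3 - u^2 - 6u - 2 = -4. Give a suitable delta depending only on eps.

delta = min(2, eps/59)

Let eps > 0. We want delta > 0 such that 0 < |u − 1| < delta implies |(5u^3 - u^2 - 6u - 2) + 4| < eps.
(5u^3 - u^2 - 6u - 2) + 4 = 5u^3 - u^2 - 6u + 2 = (u − 1)(5u^2 + 4u - 2).
So |(5u^3 - u^2 - 6u - 2) + 4| = |u − 1|·|5u^2 + 4u - 2|.
Require delta ≤ 2. Then |u − 1| < 2 gives |u| < 3, and by the triangle inequality |5u^2 + 4u - 2| ≤ 5·3^2 + 4·3 + 2 = 59.
Hence |(5u^3 - u^2 - 6u - 2) + 4| ≤ 59|u − 1| < eps provided |u − 1| < eps/59.
Choosing delta = min(2, eps/59) ensures both conditions, hence |(5u^3 - u^2 - 6u - 2) + 4| < eps.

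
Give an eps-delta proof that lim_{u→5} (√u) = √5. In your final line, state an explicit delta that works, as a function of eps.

delta = min(5, √5·eps)

Let eps > 0. We want delta > 0 such that 0 < |u − 5| < delta implies |√u − √5| < eps.
Rationalise: √u − √5 = (u − 5)/(√u + √5), so |√u − √5| = |u − 5|/(√u + √5).
Restrict delta ≤ 5 so that |u − 5| < 5 forces u > 0, and then √u + √5 > √5.
Hence |√u − √5| < |u − 5|/√5, which is < eps once |u − 5| < √5·eps.
Take delta = min(5, √5·eps). If 0 < |u − 5| < delta then u > 0 and |√u − √5| < |u − 5|/√5 < eps.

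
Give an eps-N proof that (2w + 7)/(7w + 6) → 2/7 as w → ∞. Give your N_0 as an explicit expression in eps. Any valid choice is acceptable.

N_0 = (37/49)/eps

Suppose eps > 0. We seek N_0 > 0 such that w > N_0 implies |(2w + 7)/(7w + 6) − (2/7)| < eps.
(2w + 7)/(7w + 6) − (2/7) = (7(2w + 7) − 2(7w + 6)) / (7(7w + 6)) = 37/(7(7w + 6)).
For w > 0 we have 7w + 6 > 7w, so |(2w + 7)/(7w + 6) − (2/7)| = 37/(7(7w + 6)) < 37/(7·7w) = (37/49)/w.
Thus |(2w + 7)/(7w + 6) − (2/7)| < eps whenever w > (37/49)/eps.
Take N_0 = (37/49)/eps. If w > N_0 then |(2w + 7)/(7w + 6) − (2/7)| < (37/49)/w < eps.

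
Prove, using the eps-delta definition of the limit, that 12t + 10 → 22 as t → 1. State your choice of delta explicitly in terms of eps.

delta = eps/12

Fix eps > 0. We need delta > 0 so that 0 < |t − 1| < delta implies |(12t + 10) − 22| < eps.
|(12t + 10) − 22| = |12t - 12| = 12|t − 1|.
So 12|t − 1| < eps exactly when |t − 1| < eps/12.
Choosing delta = eps/12 gives |(12t + 10) − 22| = 12|t − 1| < eps whenever |t − 1| < delta.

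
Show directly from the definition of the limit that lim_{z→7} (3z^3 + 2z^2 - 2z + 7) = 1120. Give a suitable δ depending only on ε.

Let ε > 0. We want δ > 0 such that 0 < |z − 7| < δ implies |(3z^3 + 2z^2 - 2z + 7) − 1120| < ε.
(3z^3 + 2z^2 - 2z + 7) − 1120 = 3z^3 + 2z^2 - 2z - 1113 = (z − 7)(3z^2 + 23z + 159).
So |(3z^3 + 2z^2 - 2z + 7) − 1120| = |z − 7|·|3z^2 + 23z + 159|.
Assume first that |z − 7| < 2, so |z| < 9. Then |3z^2 + 23z + 159| ≤ 3·9^2 + 23·9 + 159 = 609.
Hence |(3z^3 + 2z^2 - 2z + 7) − 1120| ≤ 609|z − 7| < ε provided |z − 7| < ε/609.
Take δ = min(2, ε/609). Then 0 < |z − 7| < δ gives both |z − 7| < 2 and |z − 7| < ε/609, so |(3z^3 + 2z^2 - 2z + 7) − 1120| < ε.

δ = min(2, ε/609)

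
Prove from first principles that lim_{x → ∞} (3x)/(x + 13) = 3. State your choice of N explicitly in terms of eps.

Fix eps > 0. We seek N > 0 such that x > N implies |(3x)/(x + 13) − 3| < eps.
(3x)/(x + 13) − 3 = ((3x) − 3(x + 13)) / ((x + 13)) = -39/((x + 13)).
For x > 0 we have x + 13 > x, so |(3x)/(x + 13) − 3| = 39/((x + 13)) < 39/(x) = 39/x.
Thus |(3x)/(x + 13) − 3| < eps whenever x > 39/eps.
Take N = 39/eps. If x > N then |(3x)/(x + 13) − 3| < 39/x < eps.

N = 39/eps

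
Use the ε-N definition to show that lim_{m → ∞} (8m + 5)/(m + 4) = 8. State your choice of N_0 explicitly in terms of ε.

N_0 = 27/ε

Fix ε > 0. For m ≥ 1, |(8m + 5)/(m + 4) − 8| = |-27|/((m + 4)) = 27/((m + 4)).
Since m + 4 ≥ m for m ≥ 1, this is ≤ 27/(m) = 27/m.
So |(8m + 5)/(m + 4) − 8| < ε whenever m > 27/ε.
Take N_0 = 27/ε. If m > N_0 then |(8m + 5)/(m + 4) − 8| ≤ 27/m < ε.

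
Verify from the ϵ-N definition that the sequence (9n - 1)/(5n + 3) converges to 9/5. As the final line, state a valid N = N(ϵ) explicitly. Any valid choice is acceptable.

N = (32/25)/ϵ

Fix ϵ > 0. For n ≥ 1, |(9n - 1)/(5n + 3) − (9/5)| = |-32|/(5(5n + 3)) = 32/(5(5n + 3)).
Since 5n + 3 ≥ 5n for n ≥ 1, this is ≤ 32/(5·5n) = (32/25)/n.
So |(9n - 1)/(5n + 3) − (9/5)| < ϵ whenever n > (32/25)/ϵ.
Take N = (32/25)/ϵ. If n > N then |(9n - 1)/(5n + 3) − (9/5)| ≤ (32/25)/n < ϵ.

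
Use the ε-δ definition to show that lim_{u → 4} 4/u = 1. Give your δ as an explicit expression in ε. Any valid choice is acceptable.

Suppose ε > 0. We seek δ > 0 such that 0 < |u − 4| < δ implies |4/u − 1| < ε.
|4/u − 1| = 4·|4 − u|/(4·|u|) = 4|u − 4|/(4|u|).
Restrict δ ≤ 2. Then |u − 4| < 2 gives |u| > 2, so 4|u| > 8.
Then |4/u − 1| < 4|u − 4|/8, which is < ε when |u − 4| < 2ε.
Take δ = min(2, 2ε). Then 0 < |u − 4| < δ gives both |u − 4| < 2 and |u − 4| < 2ε, so |4/u − 1| < ε.

δ = min(2, 2ε)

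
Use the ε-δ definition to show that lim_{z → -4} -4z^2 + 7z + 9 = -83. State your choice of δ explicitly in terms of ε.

Let ε > 0 be given. We want δ > 0 such that 0 < |z + 4| < δ implies |(-4z^2 + 7z + 9) + 83| < ε.
(-4z^2 + 7z + 9) + 83 = -4z^2 + 7z + 92 = (z + 4)(-4z + 23).
So |(-4z^2 + 7z + 9) + 83| = |z + 4|·|-4z + 23|.
Assume first that |z + 4| < 1, so |z| < 5. Then |-4z + 23| ≤ 4·5 + 23 = 43.
Hence |(-4z^2 + 7z + 9) + 83| ≤ 43|z + 4| < ε provided |z + 4| < ε/43.
Choosing δ = min(1, ε/43) ensures both conditions, hence |(-4z^2 + 7z + 9) + 83| < ε.

δ = min(1, ε/43)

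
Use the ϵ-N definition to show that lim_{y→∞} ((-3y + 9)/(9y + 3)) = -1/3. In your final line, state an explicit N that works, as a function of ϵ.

Suppose ϵ > 0. We seek N > 0 such that y > N implies |(-3y + 9)/(9y + 3) + 1/3| < ϵ.
(-3y + 9)/(9y + 3) + 1/3 = (9(-3y + 9) − (-3)(9y + 3)) / (9(9y + 3)) = 90/(9(9y + 3)).
For y > 0 we have 9y + 3 > 9y, so |(-3y + 9)/(9y + 3) + 1/3| = 90/(9(9y + 3)) < 90/(9·9y) = (10/9)/y.
Thus |(-3y + 9)/(9y + 3) + 1/3| < ϵ whenever y > (10/9)/ϵ.
Take N = (10/9)/ϵ. If y > N then |(-3y + 9)/(9y + 3) + 1/3| < (10/9)/y < ϵ.

N = (10/9)/ϵ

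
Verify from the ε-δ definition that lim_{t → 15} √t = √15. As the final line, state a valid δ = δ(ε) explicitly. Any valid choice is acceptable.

Fix ε > 0. We want δ > 0 such that 0 < |t − 15| < δ implies |√t − √15| < ε.
Multiplying by the conjugate, |√t − √15| = |t − 15|/(√t + √15).
Restrict δ ≤ 15 so that |t − 15| < 15 forces t > 0, and then √t + √15 > √15.
Hence |√t − √15| < |t − 15|/√15, which is < ε once |t − 15| < √15·ε.
Take δ = min(15, √15·ε). If 0 < |t − 15| < δ then t > 0 and |√t − √15| < |t − 15|/√15 < ε.

δ = min(15, √15·ε)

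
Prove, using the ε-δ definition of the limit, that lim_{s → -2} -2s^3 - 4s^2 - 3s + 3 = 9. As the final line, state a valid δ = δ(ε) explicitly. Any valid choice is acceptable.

Let ε > 0 be given. We want δ > 0 such that 0 < |s + 2| < δ implies |(-2s^3 - 4s^2 - 3s + 3) − 9| < ε.
(-2s^3 - 4s^2 - 3s + 3) − 9 = -2s^3 - 4s^2 - 3s - 6 = (s + 2)(-2s^2 - 3).
So |(-2s^3 - 4s^2 - 3s + 3) − 9| = |s + 2|·|-2s^2 - 3|.
Require δ ≤ 1. Then |s + 2| < 1 gives |s| < 3, and by the triangle inequality |-2s^2 - 3| ≤ 2·3^2 + 3 = 21.
Hence |(-2s^3 - 4s^2 - 3s + 3) − 9| ≤ 21|s + 2| < ε provided |s + 2| < ε/21.
Take δ = min(1, ε/21). Then 0 < |s + 2| < δ gives both |s + 2| < 1 and |s + 2| < ε/21, so |(-2s^3 - 4s^2 - 3s + 3) − 9| < ε.

δ = min(1, ε/21)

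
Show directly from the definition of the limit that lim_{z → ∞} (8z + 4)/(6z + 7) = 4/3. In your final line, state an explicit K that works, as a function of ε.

K = (8/9)/ε

Let ε > 0. We seek K > 0 such that z > K implies |(8z + 4)/(6z + 7) − (4/3)| < ε.
(8z + 4)/(6z + 7) − (4/3) = (6(8z + 4) − 8(6z + 7)) / (6(6z + 7)) = -32/(6(6z + 7)).
For z > 0 we have 6z + 7 > 6z, so |(8z + 4)/(6z + 7) − (4/3)| = 32/(6(6z + 7)) < 32/(6·6z) = (8/9)/z.
Thus |(8z + 4)/(6z + 7) − (4/3)| < ε whenever z > (8/9)/ε.
Take K = (8/9)/ε. If z > K then |(8z + 4)/(6z + 7) − (4/3)| < (8/9)/z < ε.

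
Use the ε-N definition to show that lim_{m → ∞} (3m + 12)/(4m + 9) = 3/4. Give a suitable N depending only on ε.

N = (21/16)/ε

Let ε > 0 be given. For m ≥ 1, |(3m + 12)/(4m + 9) − (3/4)| = |21|/(4(4m + 9)) = 21/(4(4m + 9)).
Since 4m + 9 ≥ 4m for m ≥ 1, this is ≤ 21/(4·4m) = (21/16)/m.
So |(3m + 12)/(4m + 9) − (3/4)| < ε whenever m > (21/16)/ε.
Take N = (21/16)/ε. If m > N then |(3m + 12)/(4m + 9) − (3/4)| ≤ (21/16)/m < ε.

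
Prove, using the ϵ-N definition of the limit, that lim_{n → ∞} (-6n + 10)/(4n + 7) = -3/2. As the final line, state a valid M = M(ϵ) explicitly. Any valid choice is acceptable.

M = (41/8)/ϵ

Suppose ϵ > 0. For n ≥ 1, |(-6n + 10)/(4n + 7) + 3/2| = |82|/(4(4n + 7)) = 82/(4(4n + 7)).
Since 4n + 7 ≥ 4n for n ≥ 1, this is ≤ 82/(4·4n) = (41/8)/n.
So |(-6n + 10)/(4n + 7) + 3/2| < ϵ whenever n > (41/8)/ϵ.
Take M = (41/8)/ϵ. If n > M then |(-6n + 10)/(4n + 7) + 3/2| ≤ (41/8)/n < ϵ.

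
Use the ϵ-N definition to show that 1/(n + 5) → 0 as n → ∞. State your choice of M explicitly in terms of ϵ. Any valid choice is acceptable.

M = 1/ϵ

Let ϵ > 0 be given. For n ≥ 1, |1/(n + 5) − 0| = 1/(n + 5) ≤ 1/n.
We need 1/n < ϵ, i.e. n > 1/ϵ.
Take M = 1/ϵ. If n > M then |1/(n + 5)| ≤ 1/n < ϵ.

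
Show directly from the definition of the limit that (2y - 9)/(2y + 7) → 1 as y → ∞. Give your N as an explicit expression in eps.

Fix eps > 0. We seek N > 0 such that y > N implies |(2y - 9)/(2y + 7) − 1| < eps.
(2y - 9)/(2y + 7) − 1 = (2(2y - 9) − 2(2y + 7)) / (2(2y + 7)) = -32/(2(2y + 7)).
For y > 0 we have 2y + 7 > 2y, so |(2y - 9)/(2y + 7) − 1| = 32/(2(2y + 7)) < 32/(2·2y) = 8/y.
Thus |(2y - 9)/(2y + 7) − 1| < eps whenever y > 8/eps.
Take N = 8/eps. If y > N then |(2y - 9)/(2y + 7) − 1| < 8/y < eps.

N = 8/eps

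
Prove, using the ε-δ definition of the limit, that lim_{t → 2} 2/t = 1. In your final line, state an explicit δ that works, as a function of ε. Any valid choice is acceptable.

Let ε > 0 be given. We seek δ > 0 such that 0 < |t − 2| < δ implies |2/t − 1| < ε.
|2/t − 1| = 2·|2 − t|/(2·|t|) = 2|t − 2|/(2|t|).
Require δ ≤ 1 so that |t| > 2 − 1 = 1, hence 2|t| > 2.
Then |2/t − 1| < 2|t − 2|/2, which is < ε when |t − 2| < ε.
Take δ = min(1, ε). Then 0 < |t − 2| < δ gives both |t − 2| < 1 and |t − 2| < ε, so |2/t − 1| < ε.

δ = min(1, ε)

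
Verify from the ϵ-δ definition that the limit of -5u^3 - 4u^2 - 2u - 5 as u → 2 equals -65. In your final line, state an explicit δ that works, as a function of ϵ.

Let ϵ > 0. We want δ > 0 such that 0 < |u − 2| < δ implies |(-5u^3 - 4u^2 - 2u - 5) + 65| < ϵ.
(-5u^3 - 4u^2 - 2u - 5) + 65 = -5u^3 - 4u^2 - 2u + 60 = (u − 2)(-5u^2 - 14u - 30).
So |(-5u^3 - 4u^2 - 2u - 5) + 65| = |u − 2|·|-5u^2 - 14u - 30|.
Assume first that |u − 2| < 1, so |u| < 3. Then |-5u^2 - 14u - 30| ≤ 5·3^2 + 14·3 + 30 = 117.
Hence |(-5u^3 - 4u^2 - 2u - 5) + 65| ≤ 117|u − 2| < ϵ provided |u − 2| < ϵ/117.
Choosing δ = min(1, ϵ/117) ensures both conditions, hence |(-5u^3 - 4u^2 - 2u - 5) + 65| < ϵ.

δ = min(1, ϵ/117)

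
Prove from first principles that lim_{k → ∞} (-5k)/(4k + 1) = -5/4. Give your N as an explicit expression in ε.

N = (5/16)/ε

Suppose ε > 0. For k ≥ 1, |(-5k)/(4k + 1) + 5/4| = |5|/(4(4k + 1)) = 5/(4(4k + 1)).
Since 4k + 1 ≥ 4k for k ≥ 1, this is ≤ 5/(4·4k) = (5/16)/k.
So |(-5k)/(4k + 1) + 5/4| < ε whenever k > (5/16)/ε.
Take N = (5/16)/ε. If k > N then |(-5k)/(4k + 1) + 5/4| ≤ (5/16)/k < ε.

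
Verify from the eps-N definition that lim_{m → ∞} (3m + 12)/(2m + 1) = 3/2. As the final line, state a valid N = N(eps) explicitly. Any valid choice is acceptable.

Fix eps > 0. For m ≥ 1, |(3m + 12)/(2m + 1) − (3/2)| = |21|/(2(2m + 1)) = 21/(2(2m + 1)).
Since 2m + 1 ≥ 2m for m ≥ 1, this is ≤ 21/(2·2m) = (21/4)/m.
So |(3m + 12)/(2m + 1) − (3/2)| < eps whenever m > (21/4)/eps.
Take N = (21/4)/eps. If m > N then |(3m + 12)/(2m + 1) − (3/2)| ≤ (21/4)/m < eps.

N = (21/4)/eps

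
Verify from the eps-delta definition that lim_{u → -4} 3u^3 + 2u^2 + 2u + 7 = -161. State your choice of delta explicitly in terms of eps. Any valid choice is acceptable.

delta = min(2, eps/210)

Let eps > 0. We want delta > 0 such that 0 < |u + 4| < delta implies |(3u^3 + 2u^2 + 2u + 7) + 161| < eps.
(3u^3 + 2u^2 + 2u + 7) + 161 = 3u^3 + 2u^2 + 2u + 168 = (u + 4)(3u^2 - 10u + 42).
So |(3u^3 + 2u^2 + 2u + 7) + 161| = |u + 4|·|3u^2 - 10u + 42|.
Assume first that |u + 4| < 2, so |u| < 6. Then |3u^2 - 10u + 42| ≤ 3·6^2 + 10·6 + 42 = 210.
Hence |(3u^3 + 2u^2 + 2u + 7) + 161| ≤ 210|u + 4| < eps provided |u + 4| < eps/210.
Choosing delta = min(2, eps/210) ensures both conditions, hence |(3u^3 + 2u^2 + 2u + 7) + 161| < eps.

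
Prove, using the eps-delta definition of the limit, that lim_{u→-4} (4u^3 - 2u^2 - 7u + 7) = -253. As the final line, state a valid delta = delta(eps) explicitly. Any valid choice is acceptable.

delta = min(1, eps/255)

Suppose eps > 0. We want delta > 0 such that 0 < |u + 4| < delta implies |(4u^3 - 2u^2 - 7u + 7) + 253| < eps.
(4u^3 - 2u^2 - 7u + 7) + 253 = 4u^3 - 2u^2 - 7u + 260 = (u + 4)(4u^2 - 18u + 65).
So |(4u^3 - 2u^2 - 7u + 7) + 253| = |u + 4|·|4u^2 - 18u + 65|.
Assume first that |u + 4| < 1, so |u| < 5. Then |4u^2 - 18u + 65| ≤ 4·5^2 + 18·5 + 65 = 255.
Hence |(4u^3 - 2u^2 - 7u + 7) + 253| ≤ 255|u + 4| < eps provided |u + 4| < eps/255.
Take delta = min(1, eps/255). Then 0 < |u + 4| < delta gives both |u + 4| < 1 and |u + 4| < eps/255, so |(4u^3 - 2u^2 - 7u + 7) + 253| < eps.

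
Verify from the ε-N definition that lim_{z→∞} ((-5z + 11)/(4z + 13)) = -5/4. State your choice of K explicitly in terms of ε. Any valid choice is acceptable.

Fix ε > 0. We seek K > 0 such that z > K implies |(-5z + 11)/(4z + 13) + 5/4| < ε.
(-5z + 11)/(4z + 13) + 5/4 = (4(-5z + 11) − (-5)(4z + 13)) / (4(4z + 13)) = 109/(4(4z + 13)).
For z > 0 we have 4z + 13 > 4z, so |(-5z + 11)/(4z + 13) + 5/4| = 109/(4(4z + 13)) < 109/(4·4z) = (109/16)/z.
Thus |(-5z + 11)/(4z + 13) + 5/4| < ε whenever z > (109/16)/ε.
Take K = (109/16)/ε. If z > K then |(-5z + 11)/(4z + 13) + 5/4| < (109/16)/z < ε.

K = (109/16)/ε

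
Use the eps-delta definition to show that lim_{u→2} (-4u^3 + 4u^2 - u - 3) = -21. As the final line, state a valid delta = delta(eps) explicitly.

Let eps > 0 be given. We want delta > 0 such that 0 < |u − 2| < delta implies |(-4u^3 + 4u^2 - u - 3) + 21| < eps.
(-4u^3 + 4u^2 - u - 3) + 21 = -4u^3 + 4u^2 - u + 18 = (u − 2)(-4u^2 - 4u - 9).
So |(-4u^3 + 4u^2 - u - 3) + 21| = |u − 2|·|-4u^2 - 4u - 9|.
Assume first that |u − 2| < 2, so |u| < 4. Then |-4u^2 - 4u - 9| ≤ 4·4^2 + 4·4 + 9 = 89.
Hence |(-4u^3 + 4u^2 - u - 3) + 21| ≤ 89|u − 2| < eps provided |u − 2| < eps/89.
Take delta = min(2, eps/89). Then 0 < |u − 2| < delta gives both |u − 2| < 2 and |u − 2| < eps/89, so |(-4u^3 + 4u^2 - u - 3) + 21| < eps.

delta = min(2, eps/89)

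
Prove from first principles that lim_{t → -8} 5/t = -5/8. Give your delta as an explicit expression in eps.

delta = min(4, (32/5)eps)

Let eps > 0. We seek delta > 0 such that 0 < |t + 8| < delta implies |5/t + 5/8| < eps.
|5/t + 5/8| = 5·|-8 − t|/(8·|t|) = 5|t + 8|/(8|t|).
Restrict delta ≤ 4. Then |t + 8| < 4 gives |t| > 4, so 8|t| > 32.
Then |5/t + 5/8| < 5|t + 8|/32, which is < eps when |t + 8| < (32/5)eps.
Take delta = min(4, (32/5)eps). Then 0 < |t + 8| < delta gives both |t + 8| < 4 and |t + 8| < (32/5)eps, so |5/t + 5/8| < eps.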